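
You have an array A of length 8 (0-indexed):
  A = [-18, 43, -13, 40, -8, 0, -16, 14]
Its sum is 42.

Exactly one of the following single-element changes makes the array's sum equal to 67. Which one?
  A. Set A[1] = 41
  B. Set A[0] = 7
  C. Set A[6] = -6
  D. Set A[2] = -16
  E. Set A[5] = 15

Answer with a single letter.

Answer: B

Derivation:
Option A: A[1] 43->41, delta=-2, new_sum=42+(-2)=40
Option B: A[0] -18->7, delta=25, new_sum=42+(25)=67 <-- matches target
Option C: A[6] -16->-6, delta=10, new_sum=42+(10)=52
Option D: A[2] -13->-16, delta=-3, new_sum=42+(-3)=39
Option E: A[5] 0->15, delta=15, new_sum=42+(15)=57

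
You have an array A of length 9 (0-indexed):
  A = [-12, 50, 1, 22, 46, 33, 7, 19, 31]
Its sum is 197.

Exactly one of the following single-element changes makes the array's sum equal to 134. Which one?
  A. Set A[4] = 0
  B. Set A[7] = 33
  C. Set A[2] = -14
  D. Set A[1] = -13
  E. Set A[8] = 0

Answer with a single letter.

Answer: D

Derivation:
Option A: A[4] 46->0, delta=-46, new_sum=197+(-46)=151
Option B: A[7] 19->33, delta=14, new_sum=197+(14)=211
Option C: A[2] 1->-14, delta=-15, new_sum=197+(-15)=182
Option D: A[1] 50->-13, delta=-63, new_sum=197+(-63)=134 <-- matches target
Option E: A[8] 31->0, delta=-31, new_sum=197+(-31)=166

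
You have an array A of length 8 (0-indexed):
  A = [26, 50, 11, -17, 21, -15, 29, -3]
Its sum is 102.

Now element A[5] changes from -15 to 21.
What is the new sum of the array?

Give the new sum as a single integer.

Old value at index 5: -15
New value at index 5: 21
Delta = 21 - -15 = 36
New sum = old_sum + delta = 102 + (36) = 138

Answer: 138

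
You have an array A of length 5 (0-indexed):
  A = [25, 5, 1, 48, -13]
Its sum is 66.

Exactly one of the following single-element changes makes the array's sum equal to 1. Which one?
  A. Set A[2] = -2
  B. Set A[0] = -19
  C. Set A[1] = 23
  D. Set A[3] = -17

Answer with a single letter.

Option A: A[2] 1->-2, delta=-3, new_sum=66+(-3)=63
Option B: A[0] 25->-19, delta=-44, new_sum=66+(-44)=22
Option C: A[1] 5->23, delta=18, new_sum=66+(18)=84
Option D: A[3] 48->-17, delta=-65, new_sum=66+(-65)=1 <-- matches target

Answer: D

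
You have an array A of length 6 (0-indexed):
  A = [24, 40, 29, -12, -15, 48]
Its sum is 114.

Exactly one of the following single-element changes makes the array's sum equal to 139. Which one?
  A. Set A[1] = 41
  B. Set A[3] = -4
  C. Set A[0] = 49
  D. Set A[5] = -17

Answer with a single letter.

Option A: A[1] 40->41, delta=1, new_sum=114+(1)=115
Option B: A[3] -12->-4, delta=8, new_sum=114+(8)=122
Option C: A[0] 24->49, delta=25, new_sum=114+(25)=139 <-- matches target
Option D: A[5] 48->-17, delta=-65, new_sum=114+(-65)=49

Answer: C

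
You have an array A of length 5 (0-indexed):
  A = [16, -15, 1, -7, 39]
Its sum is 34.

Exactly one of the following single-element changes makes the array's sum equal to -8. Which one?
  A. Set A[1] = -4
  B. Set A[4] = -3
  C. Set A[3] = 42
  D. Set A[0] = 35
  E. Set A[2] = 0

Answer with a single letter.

Answer: B

Derivation:
Option A: A[1] -15->-4, delta=11, new_sum=34+(11)=45
Option B: A[4] 39->-3, delta=-42, new_sum=34+(-42)=-8 <-- matches target
Option C: A[3] -7->42, delta=49, new_sum=34+(49)=83
Option D: A[0] 16->35, delta=19, new_sum=34+(19)=53
Option E: A[2] 1->0, delta=-1, new_sum=34+(-1)=33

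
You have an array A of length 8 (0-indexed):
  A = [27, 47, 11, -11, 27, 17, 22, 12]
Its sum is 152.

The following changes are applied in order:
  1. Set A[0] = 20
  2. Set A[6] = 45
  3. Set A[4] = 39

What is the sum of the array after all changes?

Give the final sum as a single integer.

Answer: 180

Derivation:
Initial sum: 152
Change 1: A[0] 27 -> 20, delta = -7, sum = 145
Change 2: A[6] 22 -> 45, delta = 23, sum = 168
Change 3: A[4] 27 -> 39, delta = 12, sum = 180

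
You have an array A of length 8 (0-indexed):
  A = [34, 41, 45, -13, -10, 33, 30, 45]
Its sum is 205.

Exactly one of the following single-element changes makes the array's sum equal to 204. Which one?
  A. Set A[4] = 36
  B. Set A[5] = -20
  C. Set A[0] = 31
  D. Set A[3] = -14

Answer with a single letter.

Option A: A[4] -10->36, delta=46, new_sum=205+(46)=251
Option B: A[5] 33->-20, delta=-53, new_sum=205+(-53)=152
Option C: A[0] 34->31, delta=-3, new_sum=205+(-3)=202
Option D: A[3] -13->-14, delta=-1, new_sum=205+(-1)=204 <-- matches target

Answer: D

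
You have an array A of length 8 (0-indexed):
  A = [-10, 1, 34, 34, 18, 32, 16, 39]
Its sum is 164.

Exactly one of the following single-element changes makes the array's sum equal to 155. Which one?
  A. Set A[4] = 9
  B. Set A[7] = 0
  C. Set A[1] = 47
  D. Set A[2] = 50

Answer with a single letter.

Option A: A[4] 18->9, delta=-9, new_sum=164+(-9)=155 <-- matches target
Option B: A[7] 39->0, delta=-39, new_sum=164+(-39)=125
Option C: A[1] 1->47, delta=46, new_sum=164+(46)=210
Option D: A[2] 34->50, delta=16, new_sum=164+(16)=180

Answer: A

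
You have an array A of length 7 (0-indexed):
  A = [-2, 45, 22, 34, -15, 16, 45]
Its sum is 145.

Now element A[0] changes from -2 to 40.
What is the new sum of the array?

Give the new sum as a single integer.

Old value at index 0: -2
New value at index 0: 40
Delta = 40 - -2 = 42
New sum = old_sum + delta = 145 + (42) = 187

Answer: 187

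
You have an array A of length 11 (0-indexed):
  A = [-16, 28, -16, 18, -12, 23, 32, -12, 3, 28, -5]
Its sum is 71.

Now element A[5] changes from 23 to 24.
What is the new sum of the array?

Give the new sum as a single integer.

Old value at index 5: 23
New value at index 5: 24
Delta = 24 - 23 = 1
New sum = old_sum + delta = 71 + (1) = 72

Answer: 72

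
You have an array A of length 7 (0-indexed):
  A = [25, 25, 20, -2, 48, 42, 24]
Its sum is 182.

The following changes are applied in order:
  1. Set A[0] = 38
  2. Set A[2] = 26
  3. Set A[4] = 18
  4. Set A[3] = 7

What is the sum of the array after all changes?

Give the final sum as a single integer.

Initial sum: 182
Change 1: A[0] 25 -> 38, delta = 13, sum = 195
Change 2: A[2] 20 -> 26, delta = 6, sum = 201
Change 3: A[4] 48 -> 18, delta = -30, sum = 171
Change 4: A[3] -2 -> 7, delta = 9, sum = 180

Answer: 180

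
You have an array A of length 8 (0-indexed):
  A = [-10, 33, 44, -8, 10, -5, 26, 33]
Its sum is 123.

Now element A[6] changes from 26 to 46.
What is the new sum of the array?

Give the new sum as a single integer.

Answer: 143

Derivation:
Old value at index 6: 26
New value at index 6: 46
Delta = 46 - 26 = 20
New sum = old_sum + delta = 123 + (20) = 143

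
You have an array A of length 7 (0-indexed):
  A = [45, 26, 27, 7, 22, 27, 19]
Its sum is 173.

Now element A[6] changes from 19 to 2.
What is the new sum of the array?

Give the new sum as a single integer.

Answer: 156

Derivation:
Old value at index 6: 19
New value at index 6: 2
Delta = 2 - 19 = -17
New sum = old_sum + delta = 173 + (-17) = 156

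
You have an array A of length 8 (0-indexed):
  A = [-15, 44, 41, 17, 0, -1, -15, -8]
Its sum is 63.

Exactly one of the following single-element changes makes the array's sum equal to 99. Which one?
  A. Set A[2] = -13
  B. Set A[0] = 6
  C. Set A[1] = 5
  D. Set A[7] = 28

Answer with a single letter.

Option A: A[2] 41->-13, delta=-54, new_sum=63+(-54)=9
Option B: A[0] -15->6, delta=21, new_sum=63+(21)=84
Option C: A[1] 44->5, delta=-39, new_sum=63+(-39)=24
Option D: A[7] -8->28, delta=36, new_sum=63+(36)=99 <-- matches target

Answer: D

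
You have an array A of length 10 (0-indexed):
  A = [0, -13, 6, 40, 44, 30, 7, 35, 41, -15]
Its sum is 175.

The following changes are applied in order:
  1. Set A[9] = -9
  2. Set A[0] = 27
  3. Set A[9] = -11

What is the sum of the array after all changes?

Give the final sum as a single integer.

Initial sum: 175
Change 1: A[9] -15 -> -9, delta = 6, sum = 181
Change 2: A[0] 0 -> 27, delta = 27, sum = 208
Change 3: A[9] -9 -> -11, delta = -2, sum = 206

Answer: 206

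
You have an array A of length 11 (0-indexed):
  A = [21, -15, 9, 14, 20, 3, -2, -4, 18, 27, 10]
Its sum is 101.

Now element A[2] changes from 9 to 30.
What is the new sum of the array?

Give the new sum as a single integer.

Old value at index 2: 9
New value at index 2: 30
Delta = 30 - 9 = 21
New sum = old_sum + delta = 101 + (21) = 122

Answer: 122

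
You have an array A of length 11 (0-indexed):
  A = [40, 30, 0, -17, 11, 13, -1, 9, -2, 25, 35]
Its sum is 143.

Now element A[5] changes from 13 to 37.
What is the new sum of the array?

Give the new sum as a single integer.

Old value at index 5: 13
New value at index 5: 37
Delta = 37 - 13 = 24
New sum = old_sum + delta = 143 + (24) = 167

Answer: 167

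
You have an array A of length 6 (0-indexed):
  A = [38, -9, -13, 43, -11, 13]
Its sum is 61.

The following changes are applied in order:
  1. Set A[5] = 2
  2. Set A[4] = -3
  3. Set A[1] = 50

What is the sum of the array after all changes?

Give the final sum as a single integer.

Initial sum: 61
Change 1: A[5] 13 -> 2, delta = -11, sum = 50
Change 2: A[4] -11 -> -3, delta = 8, sum = 58
Change 3: A[1] -9 -> 50, delta = 59, sum = 117

Answer: 117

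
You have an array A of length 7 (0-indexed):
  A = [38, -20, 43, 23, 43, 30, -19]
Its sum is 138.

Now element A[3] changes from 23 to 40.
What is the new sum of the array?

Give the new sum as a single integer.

Old value at index 3: 23
New value at index 3: 40
Delta = 40 - 23 = 17
New sum = old_sum + delta = 138 + (17) = 155

Answer: 155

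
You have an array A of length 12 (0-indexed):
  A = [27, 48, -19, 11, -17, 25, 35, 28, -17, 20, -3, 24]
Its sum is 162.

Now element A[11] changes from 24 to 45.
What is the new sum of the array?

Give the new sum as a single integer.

Old value at index 11: 24
New value at index 11: 45
Delta = 45 - 24 = 21
New sum = old_sum + delta = 162 + (21) = 183

Answer: 183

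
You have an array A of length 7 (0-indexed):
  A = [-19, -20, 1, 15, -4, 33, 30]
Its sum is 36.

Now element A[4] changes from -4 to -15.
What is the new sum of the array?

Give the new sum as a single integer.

Answer: 25

Derivation:
Old value at index 4: -4
New value at index 4: -15
Delta = -15 - -4 = -11
New sum = old_sum + delta = 36 + (-11) = 25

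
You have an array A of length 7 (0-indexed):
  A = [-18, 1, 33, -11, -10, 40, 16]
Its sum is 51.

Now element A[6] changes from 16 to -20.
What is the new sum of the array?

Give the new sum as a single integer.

Old value at index 6: 16
New value at index 6: -20
Delta = -20 - 16 = -36
New sum = old_sum + delta = 51 + (-36) = 15

Answer: 15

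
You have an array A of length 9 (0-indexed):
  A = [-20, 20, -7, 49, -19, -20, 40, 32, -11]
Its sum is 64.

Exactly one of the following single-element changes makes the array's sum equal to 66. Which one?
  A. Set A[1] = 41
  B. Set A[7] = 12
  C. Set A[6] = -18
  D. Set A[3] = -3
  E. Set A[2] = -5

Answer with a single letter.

Answer: E

Derivation:
Option A: A[1] 20->41, delta=21, new_sum=64+(21)=85
Option B: A[7] 32->12, delta=-20, new_sum=64+(-20)=44
Option C: A[6] 40->-18, delta=-58, new_sum=64+(-58)=6
Option D: A[3] 49->-3, delta=-52, new_sum=64+(-52)=12
Option E: A[2] -7->-5, delta=2, new_sum=64+(2)=66 <-- matches target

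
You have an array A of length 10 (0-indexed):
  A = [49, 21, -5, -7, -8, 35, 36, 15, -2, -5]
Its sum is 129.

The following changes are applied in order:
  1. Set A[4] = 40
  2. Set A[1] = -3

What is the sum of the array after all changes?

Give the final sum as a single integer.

Answer: 153

Derivation:
Initial sum: 129
Change 1: A[4] -8 -> 40, delta = 48, sum = 177
Change 2: A[1] 21 -> -3, delta = -24, sum = 153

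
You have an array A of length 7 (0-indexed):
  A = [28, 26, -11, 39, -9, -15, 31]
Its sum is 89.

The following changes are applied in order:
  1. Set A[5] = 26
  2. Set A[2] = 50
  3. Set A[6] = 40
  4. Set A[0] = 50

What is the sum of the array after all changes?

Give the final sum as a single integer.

Answer: 222

Derivation:
Initial sum: 89
Change 1: A[5] -15 -> 26, delta = 41, sum = 130
Change 2: A[2] -11 -> 50, delta = 61, sum = 191
Change 3: A[6] 31 -> 40, delta = 9, sum = 200
Change 4: A[0] 28 -> 50, delta = 22, sum = 222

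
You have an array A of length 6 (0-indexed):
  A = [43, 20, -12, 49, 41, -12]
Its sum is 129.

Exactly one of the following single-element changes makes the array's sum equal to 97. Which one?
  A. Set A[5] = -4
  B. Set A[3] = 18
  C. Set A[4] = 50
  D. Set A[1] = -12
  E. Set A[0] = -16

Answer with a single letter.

Answer: D

Derivation:
Option A: A[5] -12->-4, delta=8, new_sum=129+(8)=137
Option B: A[3] 49->18, delta=-31, new_sum=129+(-31)=98
Option C: A[4] 41->50, delta=9, new_sum=129+(9)=138
Option D: A[1] 20->-12, delta=-32, new_sum=129+(-32)=97 <-- matches target
Option E: A[0] 43->-16, delta=-59, new_sum=129+(-59)=70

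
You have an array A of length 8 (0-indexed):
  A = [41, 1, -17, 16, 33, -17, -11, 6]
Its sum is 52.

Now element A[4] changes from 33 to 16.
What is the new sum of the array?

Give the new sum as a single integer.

Answer: 35

Derivation:
Old value at index 4: 33
New value at index 4: 16
Delta = 16 - 33 = -17
New sum = old_sum + delta = 52 + (-17) = 35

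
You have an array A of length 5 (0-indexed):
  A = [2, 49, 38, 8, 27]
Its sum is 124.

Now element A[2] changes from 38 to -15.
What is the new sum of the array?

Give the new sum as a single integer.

Old value at index 2: 38
New value at index 2: -15
Delta = -15 - 38 = -53
New sum = old_sum + delta = 124 + (-53) = 71

Answer: 71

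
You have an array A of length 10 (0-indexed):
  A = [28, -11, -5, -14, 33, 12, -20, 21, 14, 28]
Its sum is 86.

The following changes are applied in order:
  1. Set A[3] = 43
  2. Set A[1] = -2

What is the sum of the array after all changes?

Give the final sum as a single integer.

Answer: 152

Derivation:
Initial sum: 86
Change 1: A[3] -14 -> 43, delta = 57, sum = 143
Change 2: A[1] -11 -> -2, delta = 9, sum = 152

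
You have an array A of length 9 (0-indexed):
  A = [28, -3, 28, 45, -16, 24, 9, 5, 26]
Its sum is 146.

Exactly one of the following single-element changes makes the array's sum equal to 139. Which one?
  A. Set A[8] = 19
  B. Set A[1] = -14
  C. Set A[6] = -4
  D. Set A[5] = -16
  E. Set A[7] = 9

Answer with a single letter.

Answer: A

Derivation:
Option A: A[8] 26->19, delta=-7, new_sum=146+(-7)=139 <-- matches target
Option B: A[1] -3->-14, delta=-11, new_sum=146+(-11)=135
Option C: A[6] 9->-4, delta=-13, new_sum=146+(-13)=133
Option D: A[5] 24->-16, delta=-40, new_sum=146+(-40)=106
Option E: A[7] 5->9, delta=4, new_sum=146+(4)=150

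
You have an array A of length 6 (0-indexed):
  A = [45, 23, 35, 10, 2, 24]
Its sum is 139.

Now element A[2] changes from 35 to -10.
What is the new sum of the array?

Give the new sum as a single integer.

Answer: 94

Derivation:
Old value at index 2: 35
New value at index 2: -10
Delta = -10 - 35 = -45
New sum = old_sum + delta = 139 + (-45) = 94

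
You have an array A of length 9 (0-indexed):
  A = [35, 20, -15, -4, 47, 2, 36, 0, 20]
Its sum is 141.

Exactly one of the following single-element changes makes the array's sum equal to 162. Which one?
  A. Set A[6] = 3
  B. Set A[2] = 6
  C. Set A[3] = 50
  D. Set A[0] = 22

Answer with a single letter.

Option A: A[6] 36->3, delta=-33, new_sum=141+(-33)=108
Option B: A[2] -15->6, delta=21, new_sum=141+(21)=162 <-- matches target
Option C: A[3] -4->50, delta=54, new_sum=141+(54)=195
Option D: A[0] 35->22, delta=-13, new_sum=141+(-13)=128

Answer: B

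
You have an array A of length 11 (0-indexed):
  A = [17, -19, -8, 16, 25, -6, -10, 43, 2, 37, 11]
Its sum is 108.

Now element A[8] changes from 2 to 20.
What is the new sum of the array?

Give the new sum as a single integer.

Old value at index 8: 2
New value at index 8: 20
Delta = 20 - 2 = 18
New sum = old_sum + delta = 108 + (18) = 126

Answer: 126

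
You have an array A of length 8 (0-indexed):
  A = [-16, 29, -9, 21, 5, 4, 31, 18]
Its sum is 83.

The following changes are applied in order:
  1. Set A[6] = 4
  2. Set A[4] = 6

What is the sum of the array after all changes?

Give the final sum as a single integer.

Initial sum: 83
Change 1: A[6] 31 -> 4, delta = -27, sum = 56
Change 2: A[4] 5 -> 6, delta = 1, sum = 57

Answer: 57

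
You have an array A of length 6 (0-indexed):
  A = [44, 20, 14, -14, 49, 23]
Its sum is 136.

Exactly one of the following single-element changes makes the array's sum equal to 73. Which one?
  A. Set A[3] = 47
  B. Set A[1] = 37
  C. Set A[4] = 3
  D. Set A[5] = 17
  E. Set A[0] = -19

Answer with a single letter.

Option A: A[3] -14->47, delta=61, new_sum=136+(61)=197
Option B: A[1] 20->37, delta=17, new_sum=136+(17)=153
Option C: A[4] 49->3, delta=-46, new_sum=136+(-46)=90
Option D: A[5] 23->17, delta=-6, new_sum=136+(-6)=130
Option E: A[0] 44->-19, delta=-63, new_sum=136+(-63)=73 <-- matches target

Answer: E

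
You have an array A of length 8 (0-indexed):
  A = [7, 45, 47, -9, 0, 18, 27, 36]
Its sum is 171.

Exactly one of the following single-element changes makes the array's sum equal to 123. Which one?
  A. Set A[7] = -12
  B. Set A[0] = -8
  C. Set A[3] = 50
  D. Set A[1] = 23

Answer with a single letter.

Answer: A

Derivation:
Option A: A[7] 36->-12, delta=-48, new_sum=171+(-48)=123 <-- matches target
Option B: A[0] 7->-8, delta=-15, new_sum=171+(-15)=156
Option C: A[3] -9->50, delta=59, new_sum=171+(59)=230
Option D: A[1] 45->23, delta=-22, new_sum=171+(-22)=149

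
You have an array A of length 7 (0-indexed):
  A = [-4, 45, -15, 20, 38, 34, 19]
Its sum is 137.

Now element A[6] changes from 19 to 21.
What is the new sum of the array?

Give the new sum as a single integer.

Answer: 139

Derivation:
Old value at index 6: 19
New value at index 6: 21
Delta = 21 - 19 = 2
New sum = old_sum + delta = 137 + (2) = 139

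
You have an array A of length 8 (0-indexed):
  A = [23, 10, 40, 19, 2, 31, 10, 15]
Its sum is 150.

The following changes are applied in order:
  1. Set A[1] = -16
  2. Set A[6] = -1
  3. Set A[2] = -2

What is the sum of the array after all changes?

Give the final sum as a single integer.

Initial sum: 150
Change 1: A[1] 10 -> -16, delta = -26, sum = 124
Change 2: A[6] 10 -> -1, delta = -11, sum = 113
Change 3: A[2] 40 -> -2, delta = -42, sum = 71

Answer: 71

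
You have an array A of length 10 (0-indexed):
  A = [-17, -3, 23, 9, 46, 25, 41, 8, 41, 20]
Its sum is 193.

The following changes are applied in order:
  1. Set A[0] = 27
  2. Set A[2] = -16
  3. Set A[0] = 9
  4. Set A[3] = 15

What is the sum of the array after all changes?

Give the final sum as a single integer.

Answer: 186

Derivation:
Initial sum: 193
Change 1: A[0] -17 -> 27, delta = 44, sum = 237
Change 2: A[2] 23 -> -16, delta = -39, sum = 198
Change 3: A[0] 27 -> 9, delta = -18, sum = 180
Change 4: A[3] 9 -> 15, delta = 6, sum = 186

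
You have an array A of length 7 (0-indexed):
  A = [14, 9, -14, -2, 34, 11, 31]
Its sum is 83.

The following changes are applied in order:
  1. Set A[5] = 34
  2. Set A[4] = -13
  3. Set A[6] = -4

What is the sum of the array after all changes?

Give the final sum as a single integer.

Initial sum: 83
Change 1: A[5] 11 -> 34, delta = 23, sum = 106
Change 2: A[4] 34 -> -13, delta = -47, sum = 59
Change 3: A[6] 31 -> -4, delta = -35, sum = 24

Answer: 24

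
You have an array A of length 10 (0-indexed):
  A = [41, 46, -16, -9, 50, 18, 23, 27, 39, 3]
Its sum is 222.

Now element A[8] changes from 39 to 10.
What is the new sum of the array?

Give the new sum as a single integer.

Old value at index 8: 39
New value at index 8: 10
Delta = 10 - 39 = -29
New sum = old_sum + delta = 222 + (-29) = 193

Answer: 193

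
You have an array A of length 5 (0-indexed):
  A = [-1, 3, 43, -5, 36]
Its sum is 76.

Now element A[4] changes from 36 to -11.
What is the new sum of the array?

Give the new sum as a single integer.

Old value at index 4: 36
New value at index 4: -11
Delta = -11 - 36 = -47
New sum = old_sum + delta = 76 + (-47) = 29

Answer: 29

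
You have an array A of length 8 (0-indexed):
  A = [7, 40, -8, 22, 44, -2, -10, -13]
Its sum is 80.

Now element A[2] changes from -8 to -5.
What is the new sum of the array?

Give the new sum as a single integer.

Answer: 83

Derivation:
Old value at index 2: -8
New value at index 2: -5
Delta = -5 - -8 = 3
New sum = old_sum + delta = 80 + (3) = 83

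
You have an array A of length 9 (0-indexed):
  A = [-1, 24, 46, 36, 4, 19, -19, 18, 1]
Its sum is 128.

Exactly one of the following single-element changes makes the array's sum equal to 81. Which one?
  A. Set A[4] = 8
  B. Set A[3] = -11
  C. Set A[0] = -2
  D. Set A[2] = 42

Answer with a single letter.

Answer: B

Derivation:
Option A: A[4] 4->8, delta=4, new_sum=128+(4)=132
Option B: A[3] 36->-11, delta=-47, new_sum=128+(-47)=81 <-- matches target
Option C: A[0] -1->-2, delta=-1, new_sum=128+(-1)=127
Option D: A[2] 46->42, delta=-4, new_sum=128+(-4)=124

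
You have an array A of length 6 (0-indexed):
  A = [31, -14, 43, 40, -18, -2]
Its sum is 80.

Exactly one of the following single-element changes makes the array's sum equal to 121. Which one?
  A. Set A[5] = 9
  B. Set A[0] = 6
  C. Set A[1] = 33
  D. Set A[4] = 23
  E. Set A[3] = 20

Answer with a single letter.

Answer: D

Derivation:
Option A: A[5] -2->9, delta=11, new_sum=80+(11)=91
Option B: A[0] 31->6, delta=-25, new_sum=80+(-25)=55
Option C: A[1] -14->33, delta=47, new_sum=80+(47)=127
Option D: A[4] -18->23, delta=41, new_sum=80+(41)=121 <-- matches target
Option E: A[3] 40->20, delta=-20, new_sum=80+(-20)=60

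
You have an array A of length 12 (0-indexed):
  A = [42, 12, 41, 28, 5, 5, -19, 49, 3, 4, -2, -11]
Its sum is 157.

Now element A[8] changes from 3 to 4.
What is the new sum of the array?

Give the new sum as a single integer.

Old value at index 8: 3
New value at index 8: 4
Delta = 4 - 3 = 1
New sum = old_sum + delta = 157 + (1) = 158

Answer: 158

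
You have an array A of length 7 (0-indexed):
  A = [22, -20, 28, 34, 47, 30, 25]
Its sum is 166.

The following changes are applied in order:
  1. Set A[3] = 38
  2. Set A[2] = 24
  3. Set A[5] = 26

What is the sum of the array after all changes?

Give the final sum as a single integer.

Answer: 162

Derivation:
Initial sum: 166
Change 1: A[3] 34 -> 38, delta = 4, sum = 170
Change 2: A[2] 28 -> 24, delta = -4, sum = 166
Change 3: A[5] 30 -> 26, delta = -4, sum = 162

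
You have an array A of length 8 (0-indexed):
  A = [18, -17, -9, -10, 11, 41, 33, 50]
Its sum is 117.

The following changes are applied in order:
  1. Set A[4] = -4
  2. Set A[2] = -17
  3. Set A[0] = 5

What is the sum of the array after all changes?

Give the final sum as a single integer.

Initial sum: 117
Change 1: A[4] 11 -> -4, delta = -15, sum = 102
Change 2: A[2] -9 -> -17, delta = -8, sum = 94
Change 3: A[0] 18 -> 5, delta = -13, sum = 81

Answer: 81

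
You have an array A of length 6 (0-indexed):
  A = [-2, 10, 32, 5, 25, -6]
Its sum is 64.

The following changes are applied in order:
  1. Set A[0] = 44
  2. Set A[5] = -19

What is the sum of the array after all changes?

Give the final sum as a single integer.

Answer: 97

Derivation:
Initial sum: 64
Change 1: A[0] -2 -> 44, delta = 46, sum = 110
Change 2: A[5] -6 -> -19, delta = -13, sum = 97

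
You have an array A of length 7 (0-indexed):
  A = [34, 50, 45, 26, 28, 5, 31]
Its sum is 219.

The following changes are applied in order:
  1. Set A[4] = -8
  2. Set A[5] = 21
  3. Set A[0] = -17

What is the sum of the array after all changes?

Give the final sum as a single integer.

Initial sum: 219
Change 1: A[4] 28 -> -8, delta = -36, sum = 183
Change 2: A[5] 5 -> 21, delta = 16, sum = 199
Change 3: A[0] 34 -> -17, delta = -51, sum = 148

Answer: 148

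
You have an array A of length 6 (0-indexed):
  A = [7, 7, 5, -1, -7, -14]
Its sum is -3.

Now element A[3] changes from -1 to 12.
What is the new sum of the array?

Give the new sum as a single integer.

Old value at index 3: -1
New value at index 3: 12
Delta = 12 - -1 = 13
New sum = old_sum + delta = -3 + (13) = 10

Answer: 10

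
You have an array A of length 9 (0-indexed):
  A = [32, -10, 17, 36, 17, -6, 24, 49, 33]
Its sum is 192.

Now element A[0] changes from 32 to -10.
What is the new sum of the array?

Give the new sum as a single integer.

Answer: 150

Derivation:
Old value at index 0: 32
New value at index 0: -10
Delta = -10 - 32 = -42
New sum = old_sum + delta = 192 + (-42) = 150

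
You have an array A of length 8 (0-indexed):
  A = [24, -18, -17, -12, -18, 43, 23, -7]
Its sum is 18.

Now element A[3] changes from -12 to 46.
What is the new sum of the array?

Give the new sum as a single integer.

Old value at index 3: -12
New value at index 3: 46
Delta = 46 - -12 = 58
New sum = old_sum + delta = 18 + (58) = 76

Answer: 76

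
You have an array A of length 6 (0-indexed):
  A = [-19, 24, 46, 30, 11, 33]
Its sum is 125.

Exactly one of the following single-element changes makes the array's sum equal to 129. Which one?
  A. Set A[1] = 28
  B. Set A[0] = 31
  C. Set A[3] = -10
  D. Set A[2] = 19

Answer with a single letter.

Option A: A[1] 24->28, delta=4, new_sum=125+(4)=129 <-- matches target
Option B: A[0] -19->31, delta=50, new_sum=125+(50)=175
Option C: A[3] 30->-10, delta=-40, new_sum=125+(-40)=85
Option D: A[2] 46->19, delta=-27, new_sum=125+(-27)=98

Answer: A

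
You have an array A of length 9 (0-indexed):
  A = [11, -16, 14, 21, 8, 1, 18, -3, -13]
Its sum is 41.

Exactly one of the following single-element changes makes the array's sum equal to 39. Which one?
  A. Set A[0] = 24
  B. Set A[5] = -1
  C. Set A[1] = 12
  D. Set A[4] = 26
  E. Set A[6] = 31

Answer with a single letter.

Option A: A[0] 11->24, delta=13, new_sum=41+(13)=54
Option B: A[5] 1->-1, delta=-2, new_sum=41+(-2)=39 <-- matches target
Option C: A[1] -16->12, delta=28, new_sum=41+(28)=69
Option D: A[4] 8->26, delta=18, new_sum=41+(18)=59
Option E: A[6] 18->31, delta=13, new_sum=41+(13)=54

Answer: B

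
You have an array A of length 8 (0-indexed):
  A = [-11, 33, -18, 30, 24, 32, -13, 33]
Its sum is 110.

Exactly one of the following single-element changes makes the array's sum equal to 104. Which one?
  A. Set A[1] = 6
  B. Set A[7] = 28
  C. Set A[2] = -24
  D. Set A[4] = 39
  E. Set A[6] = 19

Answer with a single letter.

Option A: A[1] 33->6, delta=-27, new_sum=110+(-27)=83
Option B: A[7] 33->28, delta=-5, new_sum=110+(-5)=105
Option C: A[2] -18->-24, delta=-6, new_sum=110+(-6)=104 <-- matches target
Option D: A[4] 24->39, delta=15, new_sum=110+(15)=125
Option E: A[6] -13->19, delta=32, new_sum=110+(32)=142

Answer: C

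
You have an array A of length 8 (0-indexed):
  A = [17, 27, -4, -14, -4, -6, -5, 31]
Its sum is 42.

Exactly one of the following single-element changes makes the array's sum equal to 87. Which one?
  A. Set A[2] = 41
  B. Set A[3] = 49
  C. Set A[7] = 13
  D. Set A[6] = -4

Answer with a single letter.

Answer: A

Derivation:
Option A: A[2] -4->41, delta=45, new_sum=42+(45)=87 <-- matches target
Option B: A[3] -14->49, delta=63, new_sum=42+(63)=105
Option C: A[7] 31->13, delta=-18, new_sum=42+(-18)=24
Option D: A[6] -5->-4, delta=1, new_sum=42+(1)=43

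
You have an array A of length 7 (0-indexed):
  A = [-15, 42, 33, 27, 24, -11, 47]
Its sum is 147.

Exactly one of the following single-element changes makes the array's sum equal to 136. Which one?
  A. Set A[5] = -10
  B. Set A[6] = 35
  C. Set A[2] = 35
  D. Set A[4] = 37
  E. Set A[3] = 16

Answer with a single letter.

Answer: E

Derivation:
Option A: A[5] -11->-10, delta=1, new_sum=147+(1)=148
Option B: A[6] 47->35, delta=-12, new_sum=147+(-12)=135
Option C: A[2] 33->35, delta=2, new_sum=147+(2)=149
Option D: A[4] 24->37, delta=13, new_sum=147+(13)=160
Option E: A[3] 27->16, delta=-11, new_sum=147+(-11)=136 <-- matches target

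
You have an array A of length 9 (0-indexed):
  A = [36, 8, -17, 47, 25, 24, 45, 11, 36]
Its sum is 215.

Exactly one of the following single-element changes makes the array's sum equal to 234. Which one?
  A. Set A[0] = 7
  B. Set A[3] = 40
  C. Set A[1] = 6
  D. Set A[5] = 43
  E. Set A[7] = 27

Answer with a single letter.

Answer: D

Derivation:
Option A: A[0] 36->7, delta=-29, new_sum=215+(-29)=186
Option B: A[3] 47->40, delta=-7, new_sum=215+(-7)=208
Option C: A[1] 8->6, delta=-2, new_sum=215+(-2)=213
Option D: A[5] 24->43, delta=19, new_sum=215+(19)=234 <-- matches target
Option E: A[7] 11->27, delta=16, new_sum=215+(16)=231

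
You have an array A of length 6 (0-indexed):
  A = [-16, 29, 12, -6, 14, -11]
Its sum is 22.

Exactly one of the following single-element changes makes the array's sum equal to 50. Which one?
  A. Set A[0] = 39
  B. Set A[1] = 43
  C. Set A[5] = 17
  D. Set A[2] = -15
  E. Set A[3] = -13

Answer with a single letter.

Option A: A[0] -16->39, delta=55, new_sum=22+(55)=77
Option B: A[1] 29->43, delta=14, new_sum=22+(14)=36
Option C: A[5] -11->17, delta=28, new_sum=22+(28)=50 <-- matches target
Option D: A[2] 12->-15, delta=-27, new_sum=22+(-27)=-5
Option E: A[3] -6->-13, delta=-7, new_sum=22+(-7)=15

Answer: C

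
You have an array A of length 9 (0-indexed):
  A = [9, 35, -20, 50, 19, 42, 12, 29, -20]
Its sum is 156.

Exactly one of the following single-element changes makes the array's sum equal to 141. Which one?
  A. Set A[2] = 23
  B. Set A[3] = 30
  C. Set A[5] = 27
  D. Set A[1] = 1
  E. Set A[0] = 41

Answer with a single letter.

Answer: C

Derivation:
Option A: A[2] -20->23, delta=43, new_sum=156+(43)=199
Option B: A[3] 50->30, delta=-20, new_sum=156+(-20)=136
Option C: A[5] 42->27, delta=-15, new_sum=156+(-15)=141 <-- matches target
Option D: A[1] 35->1, delta=-34, new_sum=156+(-34)=122
Option E: A[0] 9->41, delta=32, new_sum=156+(32)=188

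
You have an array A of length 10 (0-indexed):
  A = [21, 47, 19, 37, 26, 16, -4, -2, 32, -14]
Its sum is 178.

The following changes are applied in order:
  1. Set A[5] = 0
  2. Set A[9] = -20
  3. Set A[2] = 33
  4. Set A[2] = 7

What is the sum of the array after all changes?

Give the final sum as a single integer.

Initial sum: 178
Change 1: A[5] 16 -> 0, delta = -16, sum = 162
Change 2: A[9] -14 -> -20, delta = -6, sum = 156
Change 3: A[2] 19 -> 33, delta = 14, sum = 170
Change 4: A[2] 33 -> 7, delta = -26, sum = 144

Answer: 144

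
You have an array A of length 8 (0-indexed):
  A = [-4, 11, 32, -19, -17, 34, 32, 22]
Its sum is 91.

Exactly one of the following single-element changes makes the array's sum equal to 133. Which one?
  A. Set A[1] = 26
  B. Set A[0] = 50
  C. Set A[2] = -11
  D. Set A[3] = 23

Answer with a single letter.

Option A: A[1] 11->26, delta=15, new_sum=91+(15)=106
Option B: A[0] -4->50, delta=54, new_sum=91+(54)=145
Option C: A[2] 32->-11, delta=-43, new_sum=91+(-43)=48
Option D: A[3] -19->23, delta=42, new_sum=91+(42)=133 <-- matches target

Answer: D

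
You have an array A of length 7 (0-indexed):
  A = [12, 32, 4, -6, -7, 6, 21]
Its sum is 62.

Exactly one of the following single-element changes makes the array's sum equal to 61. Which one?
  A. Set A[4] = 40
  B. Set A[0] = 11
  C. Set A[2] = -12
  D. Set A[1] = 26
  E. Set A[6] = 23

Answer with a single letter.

Answer: B

Derivation:
Option A: A[4] -7->40, delta=47, new_sum=62+(47)=109
Option B: A[0] 12->11, delta=-1, new_sum=62+(-1)=61 <-- matches target
Option C: A[2] 4->-12, delta=-16, new_sum=62+(-16)=46
Option D: A[1] 32->26, delta=-6, new_sum=62+(-6)=56
Option E: A[6] 21->23, delta=2, new_sum=62+(2)=64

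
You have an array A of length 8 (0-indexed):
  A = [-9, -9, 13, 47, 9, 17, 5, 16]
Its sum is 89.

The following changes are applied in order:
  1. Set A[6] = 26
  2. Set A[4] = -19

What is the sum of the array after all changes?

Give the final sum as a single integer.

Initial sum: 89
Change 1: A[6] 5 -> 26, delta = 21, sum = 110
Change 2: A[4] 9 -> -19, delta = -28, sum = 82

Answer: 82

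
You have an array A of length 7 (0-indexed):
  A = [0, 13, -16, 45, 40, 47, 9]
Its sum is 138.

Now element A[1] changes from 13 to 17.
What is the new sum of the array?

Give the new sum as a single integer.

Old value at index 1: 13
New value at index 1: 17
Delta = 17 - 13 = 4
New sum = old_sum + delta = 138 + (4) = 142

Answer: 142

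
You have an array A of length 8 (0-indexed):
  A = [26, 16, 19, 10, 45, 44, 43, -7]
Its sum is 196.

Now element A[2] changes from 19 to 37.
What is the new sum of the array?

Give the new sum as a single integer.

Answer: 214

Derivation:
Old value at index 2: 19
New value at index 2: 37
Delta = 37 - 19 = 18
New sum = old_sum + delta = 196 + (18) = 214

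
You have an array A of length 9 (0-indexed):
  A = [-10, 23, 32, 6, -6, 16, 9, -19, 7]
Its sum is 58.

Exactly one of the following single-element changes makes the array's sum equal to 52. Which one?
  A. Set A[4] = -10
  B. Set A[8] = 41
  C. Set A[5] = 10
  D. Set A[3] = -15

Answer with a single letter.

Answer: C

Derivation:
Option A: A[4] -6->-10, delta=-4, new_sum=58+(-4)=54
Option B: A[8] 7->41, delta=34, new_sum=58+(34)=92
Option C: A[5] 16->10, delta=-6, new_sum=58+(-6)=52 <-- matches target
Option D: A[3] 6->-15, delta=-21, new_sum=58+(-21)=37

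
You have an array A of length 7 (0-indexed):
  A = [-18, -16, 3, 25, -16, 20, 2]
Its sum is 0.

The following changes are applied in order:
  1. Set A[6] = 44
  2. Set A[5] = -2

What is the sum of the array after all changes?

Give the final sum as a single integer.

Initial sum: 0
Change 1: A[6] 2 -> 44, delta = 42, sum = 42
Change 2: A[5] 20 -> -2, delta = -22, sum = 20

Answer: 20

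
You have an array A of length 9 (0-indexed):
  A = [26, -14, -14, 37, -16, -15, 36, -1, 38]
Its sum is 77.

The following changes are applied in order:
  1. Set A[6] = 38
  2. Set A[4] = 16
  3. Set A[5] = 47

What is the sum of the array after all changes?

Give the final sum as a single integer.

Answer: 173

Derivation:
Initial sum: 77
Change 1: A[6] 36 -> 38, delta = 2, sum = 79
Change 2: A[4] -16 -> 16, delta = 32, sum = 111
Change 3: A[5] -15 -> 47, delta = 62, sum = 173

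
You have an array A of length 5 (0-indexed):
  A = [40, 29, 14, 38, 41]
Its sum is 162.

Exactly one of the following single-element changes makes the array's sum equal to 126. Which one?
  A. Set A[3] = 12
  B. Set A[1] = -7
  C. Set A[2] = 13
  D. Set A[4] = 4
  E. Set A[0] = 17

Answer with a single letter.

Answer: B

Derivation:
Option A: A[3] 38->12, delta=-26, new_sum=162+(-26)=136
Option B: A[1] 29->-7, delta=-36, new_sum=162+(-36)=126 <-- matches target
Option C: A[2] 14->13, delta=-1, new_sum=162+(-1)=161
Option D: A[4] 41->4, delta=-37, new_sum=162+(-37)=125
Option E: A[0] 40->17, delta=-23, new_sum=162+(-23)=139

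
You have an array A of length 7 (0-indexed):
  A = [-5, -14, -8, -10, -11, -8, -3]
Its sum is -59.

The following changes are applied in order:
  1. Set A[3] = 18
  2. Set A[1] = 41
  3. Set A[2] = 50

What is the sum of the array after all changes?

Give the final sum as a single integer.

Initial sum: -59
Change 1: A[3] -10 -> 18, delta = 28, sum = -31
Change 2: A[1] -14 -> 41, delta = 55, sum = 24
Change 3: A[2] -8 -> 50, delta = 58, sum = 82

Answer: 82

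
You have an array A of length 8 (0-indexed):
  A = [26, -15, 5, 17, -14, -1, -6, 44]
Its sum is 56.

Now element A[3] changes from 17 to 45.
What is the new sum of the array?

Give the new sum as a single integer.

Old value at index 3: 17
New value at index 3: 45
Delta = 45 - 17 = 28
New sum = old_sum + delta = 56 + (28) = 84

Answer: 84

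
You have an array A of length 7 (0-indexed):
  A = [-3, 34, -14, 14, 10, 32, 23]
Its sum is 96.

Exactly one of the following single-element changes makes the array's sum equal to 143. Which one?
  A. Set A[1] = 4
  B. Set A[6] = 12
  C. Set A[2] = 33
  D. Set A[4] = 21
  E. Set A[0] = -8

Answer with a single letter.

Answer: C

Derivation:
Option A: A[1] 34->4, delta=-30, new_sum=96+(-30)=66
Option B: A[6] 23->12, delta=-11, new_sum=96+(-11)=85
Option C: A[2] -14->33, delta=47, new_sum=96+(47)=143 <-- matches target
Option D: A[4] 10->21, delta=11, new_sum=96+(11)=107
Option E: A[0] -3->-8, delta=-5, new_sum=96+(-5)=91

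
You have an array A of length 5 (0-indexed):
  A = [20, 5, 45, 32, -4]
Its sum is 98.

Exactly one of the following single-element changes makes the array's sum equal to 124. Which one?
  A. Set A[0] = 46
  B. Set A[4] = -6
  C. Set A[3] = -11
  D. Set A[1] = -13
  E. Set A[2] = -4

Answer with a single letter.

Answer: A

Derivation:
Option A: A[0] 20->46, delta=26, new_sum=98+(26)=124 <-- matches target
Option B: A[4] -4->-6, delta=-2, new_sum=98+(-2)=96
Option C: A[3] 32->-11, delta=-43, new_sum=98+(-43)=55
Option D: A[1] 5->-13, delta=-18, new_sum=98+(-18)=80
Option E: A[2] 45->-4, delta=-49, new_sum=98+(-49)=49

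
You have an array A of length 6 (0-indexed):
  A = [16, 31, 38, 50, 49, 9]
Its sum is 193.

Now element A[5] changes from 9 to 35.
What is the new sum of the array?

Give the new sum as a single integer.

Old value at index 5: 9
New value at index 5: 35
Delta = 35 - 9 = 26
New sum = old_sum + delta = 193 + (26) = 219

Answer: 219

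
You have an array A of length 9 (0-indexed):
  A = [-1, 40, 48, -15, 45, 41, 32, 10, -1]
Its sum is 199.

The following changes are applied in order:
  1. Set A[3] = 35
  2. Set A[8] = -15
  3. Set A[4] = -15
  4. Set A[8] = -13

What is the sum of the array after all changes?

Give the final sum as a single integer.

Answer: 177

Derivation:
Initial sum: 199
Change 1: A[3] -15 -> 35, delta = 50, sum = 249
Change 2: A[8] -1 -> -15, delta = -14, sum = 235
Change 3: A[4] 45 -> -15, delta = -60, sum = 175
Change 4: A[8] -15 -> -13, delta = 2, sum = 177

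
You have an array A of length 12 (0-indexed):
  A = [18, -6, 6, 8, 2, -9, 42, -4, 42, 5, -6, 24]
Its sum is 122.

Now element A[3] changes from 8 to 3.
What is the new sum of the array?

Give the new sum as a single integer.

Answer: 117

Derivation:
Old value at index 3: 8
New value at index 3: 3
Delta = 3 - 8 = -5
New sum = old_sum + delta = 122 + (-5) = 117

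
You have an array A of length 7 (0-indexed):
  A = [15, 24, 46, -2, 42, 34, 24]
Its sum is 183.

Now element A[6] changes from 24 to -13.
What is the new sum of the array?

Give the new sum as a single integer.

Answer: 146

Derivation:
Old value at index 6: 24
New value at index 6: -13
Delta = -13 - 24 = -37
New sum = old_sum + delta = 183 + (-37) = 146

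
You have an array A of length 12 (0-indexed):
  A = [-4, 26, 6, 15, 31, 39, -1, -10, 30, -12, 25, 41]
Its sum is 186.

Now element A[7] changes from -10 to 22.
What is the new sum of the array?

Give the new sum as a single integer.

Old value at index 7: -10
New value at index 7: 22
Delta = 22 - -10 = 32
New sum = old_sum + delta = 186 + (32) = 218

Answer: 218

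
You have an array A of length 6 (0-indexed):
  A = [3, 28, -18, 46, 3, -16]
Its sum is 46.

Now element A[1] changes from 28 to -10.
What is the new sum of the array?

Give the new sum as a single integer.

Answer: 8

Derivation:
Old value at index 1: 28
New value at index 1: -10
Delta = -10 - 28 = -38
New sum = old_sum + delta = 46 + (-38) = 8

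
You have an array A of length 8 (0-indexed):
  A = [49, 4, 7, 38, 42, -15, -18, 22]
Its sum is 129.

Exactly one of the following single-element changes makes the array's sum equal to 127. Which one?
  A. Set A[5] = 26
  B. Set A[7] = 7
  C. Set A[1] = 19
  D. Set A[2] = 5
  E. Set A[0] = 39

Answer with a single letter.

Answer: D

Derivation:
Option A: A[5] -15->26, delta=41, new_sum=129+(41)=170
Option B: A[7] 22->7, delta=-15, new_sum=129+(-15)=114
Option C: A[1] 4->19, delta=15, new_sum=129+(15)=144
Option D: A[2] 7->5, delta=-2, new_sum=129+(-2)=127 <-- matches target
Option E: A[0] 49->39, delta=-10, new_sum=129+(-10)=119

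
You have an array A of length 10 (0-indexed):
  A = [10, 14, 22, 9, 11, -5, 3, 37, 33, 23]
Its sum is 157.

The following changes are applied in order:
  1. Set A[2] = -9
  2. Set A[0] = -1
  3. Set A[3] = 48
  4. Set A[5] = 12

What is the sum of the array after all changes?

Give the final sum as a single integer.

Initial sum: 157
Change 1: A[2] 22 -> -9, delta = -31, sum = 126
Change 2: A[0] 10 -> -1, delta = -11, sum = 115
Change 3: A[3] 9 -> 48, delta = 39, sum = 154
Change 4: A[5] -5 -> 12, delta = 17, sum = 171

Answer: 171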